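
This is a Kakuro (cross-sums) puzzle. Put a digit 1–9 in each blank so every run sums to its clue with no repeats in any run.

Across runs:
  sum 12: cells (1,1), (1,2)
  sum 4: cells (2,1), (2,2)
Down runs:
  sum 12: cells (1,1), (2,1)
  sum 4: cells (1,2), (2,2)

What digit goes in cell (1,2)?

3

4 in 2 cells must be {1,3}.
The 12 across and the 4 down share only 3, so (1,2) = 3.
The 4 across and the 12 down share only 3, so (2,1) = 3.
(2,2) = 4 − 3 = 1 completes the 4 across.
(1,1) = 12 − 3 = 9 completes the 12 across.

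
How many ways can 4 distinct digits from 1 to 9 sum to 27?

3

4 distinct digits from 1–9 sum between 10 and 30.
Enumerating: {3,7,8,9}, {4,6,8,9}, {5,6,7,9}.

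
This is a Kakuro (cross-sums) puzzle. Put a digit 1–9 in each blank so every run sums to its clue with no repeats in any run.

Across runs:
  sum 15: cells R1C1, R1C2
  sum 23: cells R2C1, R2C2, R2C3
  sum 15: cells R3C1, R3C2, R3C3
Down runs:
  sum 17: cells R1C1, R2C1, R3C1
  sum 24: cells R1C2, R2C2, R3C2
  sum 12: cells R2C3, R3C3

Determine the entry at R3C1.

3

23 in 3 cells must be {6,8,9}; 24 in 3 cells must be {7,8,9}.
Nothing is forced directly, so branch on R2C2, whose candidates are 8 or 9. If R2C2 = 8: that forces R2C3 = 9, R3C3 = 3, R2C1 = 6, R3C2 = 7, R1C2 = 9, after which R3C1 would have to be in {5} for the 15 across but in {2,3,4,7,8,9} for the 17 down — contradiction. So R2C2 = 9.
Given what's placed, R2C3 must be 8 to fit the 23 across and 12 down.
R3C3 = 12 − 8 = 4 completes the 12 down.
R2C1 = 23 − 17 = 6 completes the 23 across.
R3C2 = 8: the only remaining digit allowed by both the 15 across and the 24 down.
R1C2 = 24 − 17 = 7 completes the 24 down.
R3C1 = 15 − 12 = 3 completes the 15 across.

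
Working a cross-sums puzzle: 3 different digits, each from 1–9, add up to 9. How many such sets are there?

3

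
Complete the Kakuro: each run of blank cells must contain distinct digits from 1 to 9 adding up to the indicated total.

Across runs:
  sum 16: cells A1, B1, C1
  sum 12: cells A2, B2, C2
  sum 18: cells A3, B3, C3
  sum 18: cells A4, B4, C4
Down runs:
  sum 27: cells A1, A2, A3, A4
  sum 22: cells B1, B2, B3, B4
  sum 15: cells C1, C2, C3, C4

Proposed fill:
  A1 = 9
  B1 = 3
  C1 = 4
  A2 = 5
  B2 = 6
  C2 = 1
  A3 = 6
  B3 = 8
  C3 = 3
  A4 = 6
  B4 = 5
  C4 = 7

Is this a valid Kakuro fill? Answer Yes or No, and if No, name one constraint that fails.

No — the across run A3–C3 sums to 17, not 18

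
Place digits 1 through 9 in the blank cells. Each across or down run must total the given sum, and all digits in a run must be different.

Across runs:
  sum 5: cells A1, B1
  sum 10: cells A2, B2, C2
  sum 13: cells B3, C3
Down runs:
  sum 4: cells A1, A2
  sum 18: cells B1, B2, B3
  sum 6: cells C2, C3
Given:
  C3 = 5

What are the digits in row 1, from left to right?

1 4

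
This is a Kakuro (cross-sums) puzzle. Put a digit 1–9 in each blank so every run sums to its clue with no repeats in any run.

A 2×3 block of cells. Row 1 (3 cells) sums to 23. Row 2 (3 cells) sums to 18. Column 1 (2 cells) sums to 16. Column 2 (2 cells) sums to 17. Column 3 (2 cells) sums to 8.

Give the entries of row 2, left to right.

7, 9, 2

23 in 3 cells must be {6,8,9}; 16 in 2 cells must be {7,9}; 17 in 2 cells must be {8,9}.
The 23 across and the 16 down share only 9, so (1,1) = 9.
Given what's placed, (1,2) must be 8 to fit the 23 across and 17 down.
(1,3) = 23 − 17 = 6 completes the 23 across.
(2,1) = 16 − 9 = 7 completes the 16 down.
(2,2) = 17 − 8 = 9 completes the 17 down.
(2,3) = 18 − 16 = 2 completes the 18 across.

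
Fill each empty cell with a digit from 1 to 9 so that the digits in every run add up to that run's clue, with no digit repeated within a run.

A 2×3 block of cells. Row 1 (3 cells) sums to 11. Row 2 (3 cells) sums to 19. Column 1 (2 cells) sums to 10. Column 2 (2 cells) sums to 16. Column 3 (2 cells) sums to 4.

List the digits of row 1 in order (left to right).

16 in 2 cells must be {7,9}; 4 in 2 cells must be {1,3}.
The 11 across and the 16 down share only 7, so (1,2) = 7.
(2,2) = 16 − 7 = 9 completes the 16 down.
Given what's placed, (2,3) must be 3 to fit the 19 across and 4 down.
(1,3) = 4 − 3 = 1 completes the 4 down.
(2,1) = 19 − 12 = 7 completes the 19 across.
(1,1) = 11 − 8 = 3 completes the 11 across.

3, 7, 1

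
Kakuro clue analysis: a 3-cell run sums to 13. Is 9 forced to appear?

Counterexample: {1,4,8} sums to 13 without using 9.

No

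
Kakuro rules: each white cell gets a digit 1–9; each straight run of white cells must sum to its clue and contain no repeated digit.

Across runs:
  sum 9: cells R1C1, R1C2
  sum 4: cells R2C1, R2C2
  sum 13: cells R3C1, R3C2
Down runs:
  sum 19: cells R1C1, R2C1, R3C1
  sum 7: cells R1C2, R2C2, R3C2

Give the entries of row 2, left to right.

4 in 2 cells must be {1,3}; 7 in 3 cells must be {1,2,4}.
The 4 across and the 19 down share only 3, so R2C1 = 3.
R2C2 = 4 − 3 = 1 completes the 4 across.
Given what's placed, R3C2 must be 4 to fit the 13 across and 7 down.
R1C1 = 7: the only remaining digit allowed by both the 9 across and the 19 down.
R1C2 = 9 − 7 = 2 completes the 9 across.
R3C1 = 13 − 4 = 9 completes the 13 across.

3 1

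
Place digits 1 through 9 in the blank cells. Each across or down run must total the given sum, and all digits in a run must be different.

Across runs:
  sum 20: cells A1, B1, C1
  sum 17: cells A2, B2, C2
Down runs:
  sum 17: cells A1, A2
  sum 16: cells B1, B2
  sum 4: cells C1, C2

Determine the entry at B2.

7

17 in 2 cells must be {8,9}; 16 in 2 cells must be {7,9}; 4 in 2 cells must be {1,3}.
The 20 across and the 4 down share only 3, so C1 = 3.
C2 = 4 − 3 = 1 completes the 4 down.
Given what's placed, B1 must be 9 to fit the 20 across and 16 down.
A2 = 9: the only remaining digit allowed by both the 17 across and the 17 down.
B2 = 17 − 10 = 7 completes the 17 across.
A1 = 20 − 12 = 8 completes the 20 across.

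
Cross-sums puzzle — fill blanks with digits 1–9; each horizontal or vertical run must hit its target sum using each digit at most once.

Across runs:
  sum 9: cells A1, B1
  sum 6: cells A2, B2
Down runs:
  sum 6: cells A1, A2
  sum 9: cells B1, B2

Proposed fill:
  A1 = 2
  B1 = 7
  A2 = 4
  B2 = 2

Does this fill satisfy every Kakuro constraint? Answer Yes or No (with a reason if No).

Yes

Across: 2+7=9; 4+2=6. Down: 2+4=6; 7+2=9. No digit repeats within any run.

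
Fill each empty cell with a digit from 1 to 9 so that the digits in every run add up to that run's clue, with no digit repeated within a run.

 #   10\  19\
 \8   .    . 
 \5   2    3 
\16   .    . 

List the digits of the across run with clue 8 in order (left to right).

16 in 2 cells must be {7,9}.
R1C2 = 7: the only remaining digit allowed by both the 8 across and the 19 down.
R3C1 = 7: the only remaining digit allowed by both the 16 across and the 10 down.
R3C2 = 16 − 7 = 9 completes the 16 across.
R1C1 = 8 − 7 = 1 completes the 8 across.

1 7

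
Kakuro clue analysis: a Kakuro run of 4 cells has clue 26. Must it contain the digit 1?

No

Counterexample: {2,7,8,9} sums to 26 without using 1.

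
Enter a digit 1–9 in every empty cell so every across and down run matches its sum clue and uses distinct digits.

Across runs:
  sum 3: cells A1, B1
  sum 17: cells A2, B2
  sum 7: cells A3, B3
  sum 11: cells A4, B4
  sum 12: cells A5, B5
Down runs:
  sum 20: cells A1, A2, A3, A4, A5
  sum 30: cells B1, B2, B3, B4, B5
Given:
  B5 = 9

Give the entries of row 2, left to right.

9, 8

3 in 2 cells must be {1,2}; 17 in 2 cells must be {8,9}.
B2 = 8: the only remaining digit allowed by both the 17 across and the 30 down.
A5 = 12 − 9 = 3 completes the 12 across.
A2 = 17 − 8 = 9 completes the 17 across.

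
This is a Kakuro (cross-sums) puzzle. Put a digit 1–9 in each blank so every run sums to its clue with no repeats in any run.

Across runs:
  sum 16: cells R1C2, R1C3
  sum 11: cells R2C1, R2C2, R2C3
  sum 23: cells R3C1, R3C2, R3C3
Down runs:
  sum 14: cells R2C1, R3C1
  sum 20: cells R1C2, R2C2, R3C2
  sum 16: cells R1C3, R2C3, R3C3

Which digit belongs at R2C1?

6

16 in 2 cells must be {7,9}; 23 in 3 cells must be {6,8,9}.
Nothing is forced directly, so branch on R2C1, whose candidates are 5 or 6 or 8. If R2C1 = 5: that forces R2C2 = 4, R2C3 = 2, R3C1 = 9, after which R3C2 would have to be in {6,8} for the 23 across but in {7,9} for the 20 down — contradiction. If R2C1 = 8: then R2C2 would have to be in {1,2} for the 11 across but in {3,4,5,6,7,8,9} for the 20 down — contradiction. So R2C1 = 6.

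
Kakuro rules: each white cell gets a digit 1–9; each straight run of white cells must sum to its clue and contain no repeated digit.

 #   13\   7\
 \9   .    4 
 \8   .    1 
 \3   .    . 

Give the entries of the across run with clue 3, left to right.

3 in 2 cells must be {1,2}; 7 in 3 cells must be {1,2,4}.
R1C1 = 9 − 4 = 5 completes the 9 across.
R2C1 = 8 − 1 = 7 completes the 8 across.
R3C1 = 13 − 12 = 1 completes the 13 down.
R3C2 = 3 − 1 = 2 completes the 3 across.

1 2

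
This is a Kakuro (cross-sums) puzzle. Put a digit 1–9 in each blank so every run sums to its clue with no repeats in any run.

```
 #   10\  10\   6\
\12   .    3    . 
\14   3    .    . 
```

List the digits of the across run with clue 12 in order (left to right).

7 3 2

R1C1 = 10 − 3 = 7 completes the 10 down.
R1C3 = 12 − 10 = 2 completes the 12 across.
R2C2 = 10 − 3 = 7 completes the 10 down.
R2C3 = 14 − 10 = 4 completes the 14 across.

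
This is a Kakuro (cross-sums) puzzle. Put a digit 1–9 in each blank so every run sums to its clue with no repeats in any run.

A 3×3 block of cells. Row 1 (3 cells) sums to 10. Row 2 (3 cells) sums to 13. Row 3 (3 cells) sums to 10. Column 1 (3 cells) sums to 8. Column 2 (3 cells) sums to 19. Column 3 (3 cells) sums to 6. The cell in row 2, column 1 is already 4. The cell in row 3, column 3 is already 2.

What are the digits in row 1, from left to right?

6 in 3 cells must be {1,2,3}.
No cell is forced outright now. (1,3) can only be 1 or 3 (the digits allowed by both its 10 across and its 6 down). If (1,3) = 1: that forces (1,1) = 3, (1,2) = 6, (2,2) = 8, after which (2,3) would have to be in {1} for the 13 across but in {3} for the 6 down — contradiction. So (1,3) = 3.
Given what's placed, (1,1) must be 1 to fit the 10 across and 8 down.
(1,2) = 10 − 4 = 6 completes the 10 across.
(2,2) = 8: the only remaining digit allowed by both the 13 across and the 19 down.
(2,3) = 13 − 12 = 1 completes the 13 across.
(3,1) = 8 − 5 = 3 completes the 8 down.
(3,2) = 10 − 5 = 5 completes the 10 across.

1 6 3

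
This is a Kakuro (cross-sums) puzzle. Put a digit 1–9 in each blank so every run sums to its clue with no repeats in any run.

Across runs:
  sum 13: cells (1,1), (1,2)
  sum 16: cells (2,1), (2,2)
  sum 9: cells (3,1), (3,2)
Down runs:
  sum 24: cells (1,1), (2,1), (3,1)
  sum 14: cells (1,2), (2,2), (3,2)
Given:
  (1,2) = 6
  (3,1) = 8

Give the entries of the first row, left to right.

7, 6

16 in 2 cells must be {7,9}; 24 in 3 cells must be {7,8,9}.
(1,1) = 13 − 6 = 7 completes the 13 across.
(2,1) = 24 − 15 = 9 completes the 24 down.
(2,2) = 16 − 9 = 7 completes the 16 across.
(3,2) = 9 − 8 = 1 completes the 9 across.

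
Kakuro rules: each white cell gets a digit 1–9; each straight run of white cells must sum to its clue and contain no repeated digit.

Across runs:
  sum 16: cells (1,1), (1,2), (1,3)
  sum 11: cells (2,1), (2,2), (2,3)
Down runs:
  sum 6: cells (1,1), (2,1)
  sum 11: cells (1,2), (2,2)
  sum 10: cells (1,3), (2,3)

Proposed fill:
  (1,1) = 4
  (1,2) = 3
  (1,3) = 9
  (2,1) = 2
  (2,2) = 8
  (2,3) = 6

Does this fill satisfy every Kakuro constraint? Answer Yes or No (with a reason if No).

No — the down run (1,3)–(2,3) sums to 15, not 10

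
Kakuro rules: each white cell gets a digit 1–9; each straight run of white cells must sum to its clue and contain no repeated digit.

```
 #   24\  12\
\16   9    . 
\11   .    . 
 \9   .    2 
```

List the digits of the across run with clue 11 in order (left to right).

16 in 2 cells must be {7,9}; 24 in 3 cells must be {7,8,9}.
R1C2 = 16 − 9 = 7 completes the 16 across.
R2C2 = 12 − 9 = 3 completes the 12 down.
R3C1 = 9 − 2 = 7 completes the 9 across.
R2C1 = 11 − 3 = 8 completes the 11 across.

8 3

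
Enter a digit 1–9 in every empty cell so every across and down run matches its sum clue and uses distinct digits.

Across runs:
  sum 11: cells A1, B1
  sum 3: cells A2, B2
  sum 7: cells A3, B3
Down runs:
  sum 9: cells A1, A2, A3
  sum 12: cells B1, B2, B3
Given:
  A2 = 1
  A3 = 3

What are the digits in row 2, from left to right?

1 2

3 in 2 cells must be {1,2}.
A1 = 9 − 4 = 5 completes the 9 down.
B1 = 11 − 5 = 6 completes the 11 across.
B2 = 3 − 1 = 2 completes the 3 across.
B3 = 7 − 3 = 4 completes the 7 across.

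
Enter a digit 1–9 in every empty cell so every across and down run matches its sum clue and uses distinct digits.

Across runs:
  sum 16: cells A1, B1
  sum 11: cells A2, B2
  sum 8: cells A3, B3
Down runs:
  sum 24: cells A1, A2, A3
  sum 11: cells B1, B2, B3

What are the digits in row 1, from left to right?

9 7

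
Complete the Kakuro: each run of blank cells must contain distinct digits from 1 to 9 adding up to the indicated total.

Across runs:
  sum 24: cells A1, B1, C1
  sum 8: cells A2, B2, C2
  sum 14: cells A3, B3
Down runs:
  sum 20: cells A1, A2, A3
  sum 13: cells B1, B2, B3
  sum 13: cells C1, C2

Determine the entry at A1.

8

24 in 3 cells must be {7,8,9}.
Nothing is forced directly, so branch on C2, whose candidates are 4 or 5. If C2 = 5: that forces C1 = 8, after which A2 would have to be in {1,2} for the 8 across but in {3,4,5,6,7,8,9} for the 20 down — contradiction. So C2 = 4.
C1 = 13 − 4 = 9 completes the 13 down.
Given what's placed, A2 must be 3 to fit the 8 across and 20 down.
B2 = 8 − 7 = 1 completes the 8 across.
A1 = 8: the only remaining digit allowed by both the 24 across and the 20 down.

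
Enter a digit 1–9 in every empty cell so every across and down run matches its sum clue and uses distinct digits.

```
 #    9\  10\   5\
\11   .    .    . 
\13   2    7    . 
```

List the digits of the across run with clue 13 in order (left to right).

R1C1 = 9 − 2 = 7 completes the 9 down.
R1C2 = 10 − 7 = 3 completes the 10 down.
R1C3 = 11 − 10 = 1 completes the 11 across.
R2C3 = 13 − 9 = 4 completes the 13 across.

2 7 4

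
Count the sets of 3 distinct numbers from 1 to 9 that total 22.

2

3 distinct digits from 1–9 sum between 6 and 24.
Enumerating: {5,8,9}, {6,7,9}.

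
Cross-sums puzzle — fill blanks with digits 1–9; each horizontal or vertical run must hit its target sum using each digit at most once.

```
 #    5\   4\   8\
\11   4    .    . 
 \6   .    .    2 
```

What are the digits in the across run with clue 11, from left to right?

4 1 6

6 in 3 cells must be {1,2,3}; 4 in 2 cells must be {1,3}.
Given what's placed, R1C2 must be 1 to fit the 11 across and 4 down.
R1C3 = 11 − 5 = 6 completes the 11 across.
R2C1 = 5 − 4 = 1 completes the 5 down.
R2C2 = 6 − 3 = 3 completes the 6 across.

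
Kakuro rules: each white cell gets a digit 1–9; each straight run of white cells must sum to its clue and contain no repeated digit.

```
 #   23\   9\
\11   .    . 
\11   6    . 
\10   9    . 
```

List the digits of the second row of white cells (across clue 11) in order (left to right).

6 5

23 in 3 cells must be {6,8,9}.
R1C1 = 23 − 15 = 8 completes the 23 down.
R1C2 = 11 − 8 = 3 completes the 11 across.
R2C2 = 11 − 6 = 5 completes the 11 across.
R3C2 = 10 − 9 = 1 completes the 10 across.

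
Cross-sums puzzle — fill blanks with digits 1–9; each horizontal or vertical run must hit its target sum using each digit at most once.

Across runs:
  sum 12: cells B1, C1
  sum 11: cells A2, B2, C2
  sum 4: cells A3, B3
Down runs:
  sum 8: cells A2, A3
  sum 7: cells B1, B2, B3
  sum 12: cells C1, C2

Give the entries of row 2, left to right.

5 2 4

4 in 2 cells must be {1,3}; 7 in 3 cells must be {1,2,4}.
The 12 across and the 7 down share only 4, so B1 = 4.
C1 = 12 − 4 = 8 completes the 12 across.
C2 = 12 − 8 = 4 completes the 12 down.
B3 = 1: the only remaining digit allowed by both the 4 across and the 7 down.
B2 = 7 − 5 = 2 completes the 7 down.
A3 = 4 − 1 = 3 completes the 4 across.
A2 = 11 − 6 = 5 completes the 11 across.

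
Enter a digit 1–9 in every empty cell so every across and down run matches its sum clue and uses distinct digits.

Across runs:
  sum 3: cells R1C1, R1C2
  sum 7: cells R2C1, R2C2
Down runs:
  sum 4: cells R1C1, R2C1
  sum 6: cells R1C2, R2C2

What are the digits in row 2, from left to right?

3 4

3 in 2 cells must be {1,2}; 4 in 2 cells must be {1,3}.
The 3 across and the 4 down share only 1, so R1C1 = 1.
R1C2 = 3 − 1 = 2 completes the 3 across.
R2C1 = 4 − 1 = 3 completes the 4 down.
R2C2 = 7 − 3 = 4 completes the 7 across.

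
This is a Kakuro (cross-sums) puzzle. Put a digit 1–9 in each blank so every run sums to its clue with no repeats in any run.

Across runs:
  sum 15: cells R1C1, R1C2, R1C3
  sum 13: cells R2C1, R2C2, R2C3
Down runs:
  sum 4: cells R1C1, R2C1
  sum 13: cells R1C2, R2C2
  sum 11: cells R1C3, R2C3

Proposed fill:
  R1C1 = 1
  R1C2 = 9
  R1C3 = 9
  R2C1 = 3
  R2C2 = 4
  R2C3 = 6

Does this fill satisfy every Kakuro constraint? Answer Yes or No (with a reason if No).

No — the down run R1C3–R2C3 sums to 15, not 11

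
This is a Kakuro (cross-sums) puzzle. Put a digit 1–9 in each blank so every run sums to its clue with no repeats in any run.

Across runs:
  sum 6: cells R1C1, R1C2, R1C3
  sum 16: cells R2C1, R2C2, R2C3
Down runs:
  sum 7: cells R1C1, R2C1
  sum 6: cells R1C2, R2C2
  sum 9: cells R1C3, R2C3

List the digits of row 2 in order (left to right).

4 5 7

6 in 3 cells must be {1,2,3}.
Nothing is forced directly, so branch on R1C1, whose candidates are 1 or 2 or 3. If R1C1 = 1: that forces R1C2 = 2, R1C3 = 3, R2C1 = 6, after which R2C2 would have to be in {1,2,3,7,8,9} for the 16 across but in {4} for the 6 down — contradiction. If R1C1 = 2: that forces R1C2 = 1, R1C3 = 3, R2C1 = 5, after which R2C2 would have to be in {2,3,4,7,8,9} for the 16 across but in {5} for the 6 down — contradiction. So R1C1 = 3.
R2C1 = 7 − 3 = 4 completes the 7 down.
Given what's placed, R2C2 must be 5 to fit the 16 across and 6 down.
R2C3 = 16 − 9 = 7 completes the 16 across.
R1C2 = 6 − 5 = 1 completes the 6 down.
R1C3 = 6 − 4 = 2 completes the 6 across.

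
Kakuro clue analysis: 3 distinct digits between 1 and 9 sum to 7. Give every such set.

3 distinct digits from 1–9 sum between 6 and 24.
Only one set works: {1,2,4}.

{1,2,4}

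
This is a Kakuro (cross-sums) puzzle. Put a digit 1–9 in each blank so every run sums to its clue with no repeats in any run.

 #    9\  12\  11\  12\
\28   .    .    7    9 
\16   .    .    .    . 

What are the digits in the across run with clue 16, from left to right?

R2C3 = 11 − 7 = 4 completes the 11 down.
R2C4 = 12 − 9 = 3 completes the 12 down.
No cell is forced outright now. R2C2 can only be 7 or 8 (the digits allowed by both its 16 across and its 12 down). If R2C2 = 7: then R1C2 would have to be in {4,8} for the 28 across but in {5} for the 12 down — contradiction. So R2C2 = 8.
R1C2 = 12 − 8 = 4 completes the 12 down.
R2C1 = 16 − 15 = 1 completes the 16 across.
R1C1 = 28 − 20 = 8 completes the 28 across.

1 8 4 3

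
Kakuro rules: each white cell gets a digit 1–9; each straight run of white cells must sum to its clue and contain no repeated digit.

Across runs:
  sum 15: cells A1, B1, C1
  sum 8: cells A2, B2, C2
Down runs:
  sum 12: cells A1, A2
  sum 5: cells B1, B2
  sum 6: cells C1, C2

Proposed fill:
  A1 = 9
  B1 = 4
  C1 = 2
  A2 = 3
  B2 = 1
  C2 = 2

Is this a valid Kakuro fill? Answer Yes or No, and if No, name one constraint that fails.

No — the down run C1–C2 sums to 4, not 6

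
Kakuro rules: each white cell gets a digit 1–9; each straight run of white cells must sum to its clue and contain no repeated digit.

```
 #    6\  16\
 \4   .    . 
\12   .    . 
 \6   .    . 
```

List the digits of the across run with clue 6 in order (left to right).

2 4

4 in 2 cells must be {1,3}; 6 in 3 cells must be {1,2,3}.
The 12 across and the 6 down share only 3, so R2C1 = 3.
R2C2 = 12 − 3 = 9 completes the 12 across.
Given what's placed, R1C1 must be 1 to fit the 4 across and 6 down.
R1C2 = 4 − 1 = 3 completes the 4 across.
R3C1 = 6 − 4 = 2 completes the 6 down.
R3C2 = 6 − 2 = 4 completes the 6 across.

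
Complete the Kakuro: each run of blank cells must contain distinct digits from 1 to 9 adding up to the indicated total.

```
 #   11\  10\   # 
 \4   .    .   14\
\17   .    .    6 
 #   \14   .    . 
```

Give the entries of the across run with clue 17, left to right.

4 in 2 cells must be {1,3}.
The 4 across and the 11 down share only 3, so R1C1 = 3.
R1C2 = 4 − 3 = 1 completes the 4 across.
R2C1 = 11 − 3 = 8 completes the 11 down.
R2C2 = 17 − 14 = 3 completes the 17 across.
R3C2 = 10 − 4 = 6 completes the 10 down.
R3C3 = 14 − 6 = 8 completes the 14 across.

8, 3, 6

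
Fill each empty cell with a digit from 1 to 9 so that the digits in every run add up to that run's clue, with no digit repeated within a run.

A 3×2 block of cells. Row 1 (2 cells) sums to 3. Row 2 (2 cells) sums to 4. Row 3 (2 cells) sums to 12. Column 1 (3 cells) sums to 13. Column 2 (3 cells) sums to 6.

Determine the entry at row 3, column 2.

3 in 2 cells must be {1,2}; 4 in 2 cells must be {1,3}; 6 in 3 cells must be {1,2,3}.
The 12 across and the 6 down share only 3, so (3,2) = 3.
Given what's placed, (2,2) must be 1 to fit the 4 across and 6 down.
(3,1) = 12 − 3 = 9 completes the 12 across.
(1,1) = 1: the only remaining digit allowed by both the 3 across and the 13 down.
(1,2) = 3 − 1 = 2 completes the 3 across.
(2,1) = 4 − 1 = 3 completes the 4 across.

3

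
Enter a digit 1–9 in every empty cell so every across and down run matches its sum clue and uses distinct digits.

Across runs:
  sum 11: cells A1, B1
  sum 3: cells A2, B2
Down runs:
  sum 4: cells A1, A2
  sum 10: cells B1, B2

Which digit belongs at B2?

3 in 2 cells must be {1,2}; 4 in 2 cells must be {1,3}.
The 11 across and the 4 down share only 3, so A1 = 3.
B1 = 11 − 3 = 8 completes the 11 across.
A2 = 4 − 3 = 1 completes the 4 down.
B2 = 3 − 1 = 2 completes the 3 across.

2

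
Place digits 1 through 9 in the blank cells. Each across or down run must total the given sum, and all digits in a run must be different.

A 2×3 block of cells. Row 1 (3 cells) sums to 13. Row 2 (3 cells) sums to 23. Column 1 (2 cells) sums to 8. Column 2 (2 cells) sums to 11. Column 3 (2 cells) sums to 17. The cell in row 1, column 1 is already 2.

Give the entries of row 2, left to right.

23 in 3 cells must be {6,8,9}; 17 in 2 cells must be {8,9}.
Given what's placed, (1,3) must be 8 to fit the 13 across and 17 down.
(2,1) = 8 − 2 = 6 completes the 8 down.
(2,3) = 17 − 8 = 9 completes the 17 down.
(1,2) = 13 − 10 = 3 completes the 13 across.
(2,2) = 23 − 15 = 8 completes the 23 across.

6, 8, 9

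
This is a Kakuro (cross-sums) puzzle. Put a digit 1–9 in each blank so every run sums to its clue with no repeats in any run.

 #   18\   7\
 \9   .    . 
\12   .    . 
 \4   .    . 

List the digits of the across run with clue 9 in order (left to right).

7, 2

4 in 2 cells must be {1,3}; 7 in 3 cells must be {1,2,4}.
The 12 across and the 7 down share only 4, so R2C2 = 4.
Given what's placed, R3C2 must be 1 to fit the 4 across and 7 down.
R1C2 = 7 − 5 = 2 completes the 7 down.
R2C1 = 12 − 4 = 8 completes the 12 across.
R3C1 = 4 − 1 = 3 completes the 4 across.
R1C1 = 9 − 2 = 7 completes the 9 across.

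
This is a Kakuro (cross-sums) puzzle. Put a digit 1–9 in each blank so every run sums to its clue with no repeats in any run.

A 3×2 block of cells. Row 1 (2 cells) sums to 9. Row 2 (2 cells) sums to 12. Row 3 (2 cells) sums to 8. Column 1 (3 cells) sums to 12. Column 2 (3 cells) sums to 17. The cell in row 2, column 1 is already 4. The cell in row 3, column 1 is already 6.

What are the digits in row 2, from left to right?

4 8

(1,1) = 12 − 10 = 2 completes the 12 down.
(1,2) = 9 − 2 = 7 completes the 9 across.
(2,2) = 12 − 4 = 8 completes the 12 across.
(3,2) = 8 − 6 = 2 completes the 8 across.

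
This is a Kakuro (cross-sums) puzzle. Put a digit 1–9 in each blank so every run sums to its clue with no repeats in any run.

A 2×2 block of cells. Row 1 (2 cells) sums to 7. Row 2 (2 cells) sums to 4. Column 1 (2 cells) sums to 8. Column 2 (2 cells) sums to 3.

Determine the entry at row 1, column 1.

4 in 2 cells must be {1,3}; 3 in 2 cells must be {1,2}.
The 4 across and the 3 down share only 1, so (2,2) = 1.
(1,2) = 3 − 1 = 2 completes the 3 down.
(2,1) = 4 − 1 = 3 completes the 4 across.
(1,1) = 7 − 2 = 5 completes the 7 across.

5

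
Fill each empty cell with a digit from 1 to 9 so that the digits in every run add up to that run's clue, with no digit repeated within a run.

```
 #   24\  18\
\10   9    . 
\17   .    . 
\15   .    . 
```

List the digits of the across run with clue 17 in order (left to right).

8 9

17 in 2 cells must be {8,9}; 24 in 3 cells must be {7,8,9}.
R1C2 = 10 − 9 = 1 completes the 10 across.
Given what's placed, R2C1 must be 8 to fit the 17 across and 24 down.
R2C2 = 17 − 8 = 9 completes the 17 across.
R3C1 = 24 − 17 = 7 completes the 24 down.
R3C2 = 15 − 7 = 8 completes the 15 across.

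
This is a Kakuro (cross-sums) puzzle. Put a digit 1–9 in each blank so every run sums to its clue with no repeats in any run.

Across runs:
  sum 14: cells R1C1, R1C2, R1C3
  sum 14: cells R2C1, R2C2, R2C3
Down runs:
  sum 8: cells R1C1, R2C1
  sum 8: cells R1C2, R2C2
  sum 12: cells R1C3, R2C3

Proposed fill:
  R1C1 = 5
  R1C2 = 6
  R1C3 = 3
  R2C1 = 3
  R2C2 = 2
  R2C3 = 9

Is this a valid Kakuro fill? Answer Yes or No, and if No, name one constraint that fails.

Yes

Across: 5+6+3=14; 3+2+9=14. Down: 5+3=8; 6+2=8; 3+9=12. No digit repeats within any run.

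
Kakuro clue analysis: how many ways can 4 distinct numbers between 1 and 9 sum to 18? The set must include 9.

3

4 distinct digits from 1–9 sum between 10 and 30.
Keeping only sets containing 9.
Enumerating: {1,2,6,9}, {1,3,5,9}, {2,3,4,9}.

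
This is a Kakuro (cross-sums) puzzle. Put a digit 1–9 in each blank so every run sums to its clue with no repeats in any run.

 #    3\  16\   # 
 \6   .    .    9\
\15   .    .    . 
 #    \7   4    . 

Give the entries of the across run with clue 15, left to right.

2, 7, 6

3 in 2 cells must be {1,2}.
R1C2 = 5: the only remaining digit allowed by both the 6 across and the 16 down.
R2C2 = 16 − 9 = 7 completes the 16 down.
R3C3 = 7 − 4 = 3 completes the 7 across.
R1C1 = 6 − 5 = 1 completes the 6 across.
R2C1 = 3 − 1 = 2 completes the 3 down.
R2C3 = 15 − 9 = 6 completes the 15 across.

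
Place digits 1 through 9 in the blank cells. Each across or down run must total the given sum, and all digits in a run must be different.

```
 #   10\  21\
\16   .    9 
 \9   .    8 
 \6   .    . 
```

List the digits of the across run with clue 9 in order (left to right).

1 8

16 in 2 cells must be {7,9}.
R1C1 = 16 − 9 = 7 completes the 16 across.
R2C1 = 9 − 8 = 1 completes the 9 across.
R3C1 = 10 − 8 = 2 completes the 10 down.
R3C2 = 6 − 2 = 4 completes the 6 across.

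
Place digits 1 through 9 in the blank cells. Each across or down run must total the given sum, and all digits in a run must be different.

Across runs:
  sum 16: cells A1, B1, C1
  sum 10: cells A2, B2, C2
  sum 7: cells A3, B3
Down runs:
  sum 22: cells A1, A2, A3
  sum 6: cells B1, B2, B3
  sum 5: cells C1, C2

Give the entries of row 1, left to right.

9 3 4

6 in 3 cells must be {1,2,3}.
Nothing is forced directly, so branch on A3, whose candidates are 5 or 6. If A3 = 5: then A2 would have to be in {1,2,3,4,5,6,7} for the 10 across but in {8,9} for the 22 down — contradiction. So A3 = 6.
Given what's placed, A2 must be 7 to fit the 10 across and 22 down.
B3 = 7 − 6 = 1 completes the 7 across.
A1 = 22 − 13 = 9 completes the 22 down.
B2 = 2: the only remaining digit allowed by both the 10 across and the 6 down.
C2 = 10 − 9 = 1 completes the 10 across.
B1 = 6 − 3 = 3 completes the 6 down.
C1 = 16 − 12 = 4 completes the 16 across.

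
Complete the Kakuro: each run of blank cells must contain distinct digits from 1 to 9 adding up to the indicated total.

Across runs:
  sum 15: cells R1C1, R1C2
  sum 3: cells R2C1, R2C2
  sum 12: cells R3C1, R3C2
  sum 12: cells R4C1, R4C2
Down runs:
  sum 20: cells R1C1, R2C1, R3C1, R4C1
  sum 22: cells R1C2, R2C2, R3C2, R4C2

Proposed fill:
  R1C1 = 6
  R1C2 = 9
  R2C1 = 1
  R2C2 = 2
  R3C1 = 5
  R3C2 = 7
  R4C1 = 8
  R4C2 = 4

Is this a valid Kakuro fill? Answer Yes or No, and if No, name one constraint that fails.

Yes

Across: 6+9=15; 1+2=3; 5+7=12; 8+4=12. Down: 6+1+5+8=20; 9+2+7+4=22. No digit repeats within any run.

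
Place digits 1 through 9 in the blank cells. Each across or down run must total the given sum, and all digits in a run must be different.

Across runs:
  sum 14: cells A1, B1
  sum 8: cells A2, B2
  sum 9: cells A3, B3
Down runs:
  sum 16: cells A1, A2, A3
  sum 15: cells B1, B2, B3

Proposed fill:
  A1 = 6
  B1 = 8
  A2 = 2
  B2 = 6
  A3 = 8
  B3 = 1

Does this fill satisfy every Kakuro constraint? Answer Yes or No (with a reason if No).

Across: 6+8=14; 2+6=8; 8+1=9. Down: 6+2+8=16; 8+6+1=15. No digit repeats within any run.

Yes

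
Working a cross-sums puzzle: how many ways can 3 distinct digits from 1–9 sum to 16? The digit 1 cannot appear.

3 distinct digits from 1–9 sum between 6 and 24.
Dropping sets that contain 1.
Enumerating: {2,5,9}, {2,6,8}, {3,4,9}, {3,5,8}, {3,6,7}, {4,5,7}.

6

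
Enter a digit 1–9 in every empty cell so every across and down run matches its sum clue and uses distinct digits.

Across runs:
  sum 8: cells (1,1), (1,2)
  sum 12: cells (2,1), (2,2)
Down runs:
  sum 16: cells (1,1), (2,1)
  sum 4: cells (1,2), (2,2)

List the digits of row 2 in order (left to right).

9, 3

16 in 2 cells must be {7,9}; 4 in 2 cells must be {1,3}.
The 8 across and the 16 down share only 7, so (1,1) = 7.
(1,2) = 8 − 7 = 1 completes the 8 across.
(2,1) = 16 − 7 = 9 completes the 16 down.
(2,2) = 12 − 9 = 3 completes the 12 across.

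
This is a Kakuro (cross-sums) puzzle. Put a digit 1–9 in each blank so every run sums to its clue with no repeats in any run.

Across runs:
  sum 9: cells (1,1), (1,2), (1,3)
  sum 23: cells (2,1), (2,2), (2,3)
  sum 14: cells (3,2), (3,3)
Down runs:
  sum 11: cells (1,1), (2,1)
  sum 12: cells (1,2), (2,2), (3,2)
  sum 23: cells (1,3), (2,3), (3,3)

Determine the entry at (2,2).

23 in 3 cells must be {6,8,9}.
Only 6 fits (1,3) under both its across sum 9 and down sum 23.
Given what's placed, (1,1) must be 2 to fit the 9 across and 11 down.
(1,2) = 9 − 8 = 1 completes the 9 across.
(2,1) = 11 − 2 = 9 completes the 11 down.
(2,3) = 8: the only remaining digit allowed by both the 23 across and the 23 down.
(3,3) = 23 − 14 = 9 completes the 23 down.
(2,2) = 23 − 17 = 6 completes the 23 across.

6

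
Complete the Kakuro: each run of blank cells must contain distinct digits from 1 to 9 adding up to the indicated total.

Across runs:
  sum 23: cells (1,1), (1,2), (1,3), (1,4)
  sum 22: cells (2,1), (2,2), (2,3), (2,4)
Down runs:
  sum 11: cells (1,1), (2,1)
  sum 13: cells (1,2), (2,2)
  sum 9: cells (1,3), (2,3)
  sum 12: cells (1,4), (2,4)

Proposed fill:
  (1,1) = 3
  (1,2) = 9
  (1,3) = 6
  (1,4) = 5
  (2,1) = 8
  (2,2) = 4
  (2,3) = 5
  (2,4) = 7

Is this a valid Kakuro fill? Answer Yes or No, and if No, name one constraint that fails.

No — the across run (2,1)–(2,4) sums to 24, not 22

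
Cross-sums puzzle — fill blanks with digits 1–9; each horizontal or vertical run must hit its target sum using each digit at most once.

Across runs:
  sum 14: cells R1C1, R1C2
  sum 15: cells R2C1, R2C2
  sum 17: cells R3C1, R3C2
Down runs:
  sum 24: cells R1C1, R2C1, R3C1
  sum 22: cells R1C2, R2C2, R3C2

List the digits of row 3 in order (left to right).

8 9

17 in 2 cells must be {8,9}; 24 in 3 cells must be {7,8,9}.
Nothing is forced directly, so branch on R1C1, whose candidates are 8 or 9. If R1C1 = 8: that forces R1C2 = 6, R3C1 = 9, after which R3C2 would have to be in {8} for the 17 across but in {7,9} for the 22 down — contradiction. So R1C1 = 9.
R1C2 = 14 − 9 = 5 completes the 14 across.
Given what's placed, R3C1 must be 8 to fit the 17 across and 24 down.
R3C2 = 17 − 8 = 9 completes the 17 across.
R2C1 = 24 − 17 = 7 completes the 24 down.
R2C2 = 15 − 7 = 8 completes the 15 across.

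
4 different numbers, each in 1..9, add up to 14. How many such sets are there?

4 distinct digits from 1–9 sum between 10 and 30.
Enumerating: {1,2,3,8}, {1,2,4,7}, {1,2,5,6}, {1,3,4,6}, {2,3,4,5}.

5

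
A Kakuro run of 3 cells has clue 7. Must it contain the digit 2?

Yes

The only way to make 7 from 3 distinct digits is {1,2,4}, which contains 2.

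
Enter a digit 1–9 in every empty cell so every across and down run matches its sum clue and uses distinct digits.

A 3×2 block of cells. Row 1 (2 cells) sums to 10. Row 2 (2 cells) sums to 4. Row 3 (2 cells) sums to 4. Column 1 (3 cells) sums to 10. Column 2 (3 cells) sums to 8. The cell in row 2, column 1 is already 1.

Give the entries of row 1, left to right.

4 in 2 cells must be {1,3}.
(2,2) = 4 − 1 = 3 completes the 4 across.
(3,1) = 3: the only remaining digit allowed by both the 4 across and the 10 down.
(3,2) = 4 − 3 = 1 completes the 4 across.
(1,1) = 10 − 4 = 6 completes the 10 down.
(1,2) = 10 − 6 = 4 completes the 10 across.

6 4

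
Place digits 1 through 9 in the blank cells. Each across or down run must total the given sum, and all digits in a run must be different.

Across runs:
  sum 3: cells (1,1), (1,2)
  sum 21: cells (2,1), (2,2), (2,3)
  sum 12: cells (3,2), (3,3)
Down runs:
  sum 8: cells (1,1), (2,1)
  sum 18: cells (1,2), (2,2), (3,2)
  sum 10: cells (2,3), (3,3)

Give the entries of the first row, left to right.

3 in 2 cells must be {1,2}.
Nothing is forced directly, so branch on (1,1), whose candidates are 1 or 2. If (1,1) = 1: that forces (1,2) = 2, (2,1) = 7, (2,2) = 9, after which (2,3) would have to be in {5} for the 21 across but in {1,2,3,4,6,7,8,9} for the 10 down — contradiction. So (1,1) = 2.
(1,2) = 3 − 2 = 1 completes the 3 across.
(2,1) = 8 − 2 = 6 completes the 8 down.
(2,2) = 8: the only remaining digit allowed by both the 21 across and the 18 down.
(2,3) = 21 − 14 = 7 completes the 21 across.
(3,2) = 18 − 9 = 9 completes the 18 down.
(3,3) = 12 − 9 = 3 completes the 12 across.

2 1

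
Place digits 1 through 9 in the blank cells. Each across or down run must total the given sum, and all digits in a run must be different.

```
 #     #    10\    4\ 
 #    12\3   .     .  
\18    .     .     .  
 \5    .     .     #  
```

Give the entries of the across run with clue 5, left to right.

4, 1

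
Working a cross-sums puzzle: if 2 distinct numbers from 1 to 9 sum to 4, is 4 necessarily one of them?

The only way to make 4 from 2 distinct digits is {1,3}, which does not contain 4.

No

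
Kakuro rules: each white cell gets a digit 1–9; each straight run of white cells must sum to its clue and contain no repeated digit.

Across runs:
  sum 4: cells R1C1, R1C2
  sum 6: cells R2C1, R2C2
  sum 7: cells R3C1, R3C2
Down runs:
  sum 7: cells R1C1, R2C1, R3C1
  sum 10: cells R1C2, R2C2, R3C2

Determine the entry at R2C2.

4 in 2 cells must be {1,3}; 7 in 3 cells must be {1,2,4}.
The 4 across and the 7 down share only 1, so R1C1 = 1.
R1C2 = 4 − 1 = 3 completes the 4 across.
Nothing is forced directly, so branch on R2C1, whose candidates are 2 or 4. If R2C1 = 2: then R2C2 would have to be in {4} for the 6 across but in {1,2,5,6} for the 10 down — contradiction. So R2C1 = 4.
R2C2 = 6 − 4 = 2 completes the 6 across.
R3C1 = 7 − 5 = 2 completes the 7 down.
R3C2 = 7 − 2 = 5 completes the 7 across.

2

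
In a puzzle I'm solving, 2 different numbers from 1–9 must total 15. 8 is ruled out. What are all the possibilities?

{6,9}

2 distinct digits from 1–9 sum between 3 and 17.
Dropping sets that contain 8.
Only one set works: {6,9}.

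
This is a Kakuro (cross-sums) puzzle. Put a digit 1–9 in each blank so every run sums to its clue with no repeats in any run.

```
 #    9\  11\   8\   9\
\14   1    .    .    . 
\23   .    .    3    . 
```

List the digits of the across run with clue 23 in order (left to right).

8 5 3 7

R1C3 = 8 − 3 = 5 completes the 8 down.
R2C1 = 9 − 1 = 8 completes the 9 down.
No cell is forced outright now. R2C2 can only be 5 or 7 (the digits allowed by both its 23 across and its 11 down). If R2C2 = 7: then R1C2 would have to be in {2,6} for the 14 across but in {4} for the 11 down — contradiction. So R2C2 = 5.
R1C2 = 11 − 5 = 6 completes the 11 down.
R1C4 = 14 − 12 = 2 completes the 14 across.
R2C4 = 23 − 16 = 7 completes the 23 across.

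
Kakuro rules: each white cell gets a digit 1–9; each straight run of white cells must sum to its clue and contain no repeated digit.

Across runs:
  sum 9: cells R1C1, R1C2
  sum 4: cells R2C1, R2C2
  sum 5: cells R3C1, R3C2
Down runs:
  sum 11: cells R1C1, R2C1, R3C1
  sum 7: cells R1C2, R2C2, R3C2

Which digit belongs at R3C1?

1

4 in 2 cells must be {1,3}; 7 in 3 cells must be {1,2,4}.
The 4 across and the 7 down share only 1, so R2C2 = 1.
R2C1 = 4 − 1 = 3 completes the 4 across.
Nothing is forced directly, so branch on R1C2, whose candidates are 2 or 4. If R1C2 = 4: then R1C1 would have to be in {5} for the 9 across but in {1,2,6,7} for the 11 down — contradiction. So R1C2 = 2.
R1C1 = 9 − 2 = 7 completes the 9 across.
R3C1 = 11 − 10 = 1 completes the 11 down.
R3C2 = 5 − 1 = 4 completes the 5 across.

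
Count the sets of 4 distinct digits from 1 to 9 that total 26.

5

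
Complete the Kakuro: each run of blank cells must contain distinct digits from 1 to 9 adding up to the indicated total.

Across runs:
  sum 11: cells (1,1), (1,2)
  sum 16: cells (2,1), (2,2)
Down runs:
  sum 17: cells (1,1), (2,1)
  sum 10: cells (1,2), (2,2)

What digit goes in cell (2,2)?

7

16 in 2 cells must be {7,9}; 17 in 2 cells must be {8,9}.
The 16 across and the 17 down share only 9, so (2,1) = 9.
(2,2) = 16 − 9 = 7 completes the 16 across.
(1,1) = 17 − 9 = 8 completes the 17 down.
(1,2) = 11 − 8 = 3 completes the 11 across.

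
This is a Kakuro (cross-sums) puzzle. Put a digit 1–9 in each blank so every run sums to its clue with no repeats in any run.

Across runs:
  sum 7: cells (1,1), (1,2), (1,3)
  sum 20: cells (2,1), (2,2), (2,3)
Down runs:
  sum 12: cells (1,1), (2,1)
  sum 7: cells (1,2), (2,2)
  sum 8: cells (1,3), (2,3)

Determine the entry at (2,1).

7 in 3 cells must be {1,2,4}.
The 7 across and the 12 down share only 4, so (1,1) = 4.
(2,1) = 12 − 4 = 8 completes the 12 down.
Nothing is forced directly, so branch on (2,2), whose candidates are 3 or 5. If (2,2) = 3: then (1,2) would have to be in {1,2} for the 7 across but in {4} for the 7 down — contradiction. So (2,2) = 5.
(1,2) = 7 − 5 = 2 completes the 7 down.
(1,3) = 7 − 6 = 1 completes the 7 across.
(2,3) = 20 − 13 = 7 completes the 20 across.

8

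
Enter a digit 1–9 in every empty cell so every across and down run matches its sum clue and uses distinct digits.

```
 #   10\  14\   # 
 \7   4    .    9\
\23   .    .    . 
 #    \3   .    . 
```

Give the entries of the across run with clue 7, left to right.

23 in 3 cells must be {6,8,9}; 3 in 2 cells must be {1,2}.
R1C2 = 7 − 4 = 3 completes the 7 across.
R2C1 = 10 − 4 = 6 completes the 10 down.
Given what's placed, R2C2 must be 9 to fit the 23 across and 14 down.
R2C3 = 23 − 15 = 8 completes the 23 across.
R3C2 = 14 − 12 = 2 completes the 14 down.
R3C3 = 3 − 2 = 1 completes the 3 across.

4 3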